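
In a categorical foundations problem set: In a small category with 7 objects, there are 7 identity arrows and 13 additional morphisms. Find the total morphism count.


Each object has an identity morphism, giving 7 identities.
Adding the 13 non-identity morphisms:
Total = 7 + 13 = 20

20


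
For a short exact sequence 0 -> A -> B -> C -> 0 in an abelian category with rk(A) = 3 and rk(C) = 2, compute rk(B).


For a short exact sequence 0 -> A -> B -> C -> 0,
rank is additive: rank(B) = rank(A) + rank(C).
rank(B) = 3 + 2 = 5

5


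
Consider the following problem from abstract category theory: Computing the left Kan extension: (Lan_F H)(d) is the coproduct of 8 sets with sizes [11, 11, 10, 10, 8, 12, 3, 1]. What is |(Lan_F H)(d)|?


Pointwise, the left Kan extension (Lan_F H)(d) is the colimit, indexed
by the comma category (F downarrow d), of H composed with the
projection (F downarrow d) -> C. Here that colimit is given
as a coproduct (disjoint union) of sets, so its cardinality is the
sum of the sizes of the summands.
Coproduct of sets with sizes: 11 + 11 + 10 + 10 + 8 + 12 + 3 + 1
= 66

66


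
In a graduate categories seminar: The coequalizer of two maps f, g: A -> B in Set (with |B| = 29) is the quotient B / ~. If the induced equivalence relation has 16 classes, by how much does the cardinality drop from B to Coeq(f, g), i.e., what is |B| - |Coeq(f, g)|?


The coequalizer Coeq(f, g) = B / ~ has one element per equivalence class.
|B| = 29, |Coeq(f, g)| = 16.
|B| - |Coeq(f, g)| = 29 - 16 = 13.

13


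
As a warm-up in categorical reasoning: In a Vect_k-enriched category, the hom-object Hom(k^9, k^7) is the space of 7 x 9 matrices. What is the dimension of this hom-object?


In Vect-enriched categories, Hom(k^n, k^m) is the space of m x n matrices.
dim(Hom(k^9, k^7)) = 7 * 9 = 63

63


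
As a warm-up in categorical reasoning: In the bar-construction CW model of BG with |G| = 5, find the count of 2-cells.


In the bar-construction CW model of BG, the n-cells are indexed by
n-tuples [g_1|...|g_n] of non-identity elements of G (degenerate
simplices with some g_i = e do not contribute cells), so there are
(|G| - 1)^n n-cells.
For dim = 2 with |G| = 5:
cells = (5 - 1)^2 = 4^2 = 16

16


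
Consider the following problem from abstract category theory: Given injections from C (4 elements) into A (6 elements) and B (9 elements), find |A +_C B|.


The pushout A +_C B identifies the images of C in A and B.
|A +_C B| = |A| + |B| - |C| (for injections).
= 6 + 9 - 4 = 11

11


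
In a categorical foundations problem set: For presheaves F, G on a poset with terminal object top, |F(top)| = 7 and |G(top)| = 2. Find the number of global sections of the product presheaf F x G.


Global sections of a presheaf on a poset with terminal top satisfy
Gamma(H) ~ H(top). Presheaves admit pointwise products, so
(F x G)(top) = F(top) x G(top) (Cartesian product).
|Gamma(F x G)| = |F(top)| * |G(top)| = 7 * 2 = 14.

14


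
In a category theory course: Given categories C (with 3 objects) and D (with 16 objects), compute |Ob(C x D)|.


The product category C x D has objects that are pairs (c, d).
Number of pairs = |Ob(C)| * |Ob(D)| = 3 * 16 = 48

48


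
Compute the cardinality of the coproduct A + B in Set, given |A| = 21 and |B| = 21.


In Set, the coproduct A + B is the disjoint union.
|A + B| = |A| + |B| = 21 + 21 = 42

42


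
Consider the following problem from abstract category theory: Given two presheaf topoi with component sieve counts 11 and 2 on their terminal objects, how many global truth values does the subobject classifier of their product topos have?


In a product of presheaf topoi E_1 x E_2, the subobject classifier
is Omega = Omega_1 x Omega_2 (componentwise), so
|Omega(top)| = |Omega_1(top_1)| * |Omega_2(top_2)|.
= 11 * 2 = 22.

22


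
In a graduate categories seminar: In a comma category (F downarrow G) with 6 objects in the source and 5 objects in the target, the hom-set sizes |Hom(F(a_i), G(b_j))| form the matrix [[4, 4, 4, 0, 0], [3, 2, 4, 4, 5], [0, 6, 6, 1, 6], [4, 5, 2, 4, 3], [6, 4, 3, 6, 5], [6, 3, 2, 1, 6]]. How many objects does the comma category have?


Objects of (F downarrow G) are triples (a, b, h: F(a)->G(b)).
The count equals the sum of all entries in the hom-matrix.
sum(row 0) = 12
sum(row 1) = 18
sum(row 2) = 19
sum(row 3) = 18
sum(row 4) = 24
sum(row 5) = 18
Grand total = 109

109


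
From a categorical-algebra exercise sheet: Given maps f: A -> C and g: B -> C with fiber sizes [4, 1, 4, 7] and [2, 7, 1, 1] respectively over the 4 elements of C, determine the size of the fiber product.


The pullback A x_C B consists of pairs (a, b) with f(a) = g(b).
For each element c in C, the fiber product has |f^-1(c)| * |g^-1(c)| elements.
Summing over C: 4 * 2 + 1 * 7 + 4 * 1 + 7 * 1
= 8 + 7 + 4 + 7 = 26

26


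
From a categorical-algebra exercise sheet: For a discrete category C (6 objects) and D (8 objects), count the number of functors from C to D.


A functor from a discrete category C to D is determined by
where each object maps. Each of the 6 objects of C can map
to any of the 8 objects of D independently.
Number of functors = 8^6 = 262144

262144


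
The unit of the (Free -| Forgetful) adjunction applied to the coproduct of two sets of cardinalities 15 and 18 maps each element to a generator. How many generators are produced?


The unit eta_X: X -> U(F(X)) of the Free-Forgetful adjunction
maps each element of X to a generator of F(X). For X = S + T (disjoint
union in Set), |S + T| = |S| + |T|.
Total mappings = 15 + 18 = 33.

33


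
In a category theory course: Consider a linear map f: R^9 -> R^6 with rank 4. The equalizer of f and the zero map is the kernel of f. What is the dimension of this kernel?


The equalizer of f and the zero map is ker(f).
By the rank-nullity theorem: dim(ker(f)) = dim(domain) - rank(f).
dim(ker(f)) = 9 - 4 = 5

5


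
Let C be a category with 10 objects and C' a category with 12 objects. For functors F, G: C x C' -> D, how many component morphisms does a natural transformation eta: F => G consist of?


A natural transformation eta: F => G assigns one component morphism per
object of the domain category.
The domain is the product category C x C', so
|Ob(C x C')| = |Ob(C)| * |Ob(C')| = 10 * 12 = 120.
Therefore eta has 120 component morphisms.

120


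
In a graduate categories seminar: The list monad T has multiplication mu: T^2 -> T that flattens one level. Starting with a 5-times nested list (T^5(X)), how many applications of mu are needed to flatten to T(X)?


Each application of mu: T^2 -> T removes one layer of nesting.
Starting at depth 5 (i.e., T^5(X)), we need to reach T(X).
Number of mu applications = 5 - 1 = 4

4


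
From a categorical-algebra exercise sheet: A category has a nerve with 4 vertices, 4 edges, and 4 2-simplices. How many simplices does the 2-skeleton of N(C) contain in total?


The 2-skeleton of the nerve N(C) consists of simplices in dimensions 0, 1, 2:
  |N(C)_0| = 4 (objects)
  |N(C)_1| = 4 (morphisms)
  |N(C)_2| = 4 (composable pairs)
Total = 4 + 4 + 4 = 12

12


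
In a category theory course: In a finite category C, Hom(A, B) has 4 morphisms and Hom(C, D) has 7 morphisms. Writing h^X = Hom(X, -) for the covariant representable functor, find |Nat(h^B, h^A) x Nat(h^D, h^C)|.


By the Yoneda lemma, Nat(h^B, h^A) is isomorphic to Hom(A, B),
so |Nat(h^B, h^A)| = |Hom(A, B)| and |Nat(h^D, h^C)| = |Hom(C, D)|.
|Hom(A, B)| = 4, |Hom(C, D)| = 7.
|Nat(h^B, h^A) x Nat(h^D, h^C)| = 4 * 7 = 28

28


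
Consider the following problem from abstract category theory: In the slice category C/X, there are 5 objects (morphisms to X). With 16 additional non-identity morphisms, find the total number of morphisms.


In the slice category C/X, objects are morphisms to X.
Identity morphisms: 5 (one per object of C/X).
Non-identity morphisms: 16.
Total = 5 + 16 = 21

21


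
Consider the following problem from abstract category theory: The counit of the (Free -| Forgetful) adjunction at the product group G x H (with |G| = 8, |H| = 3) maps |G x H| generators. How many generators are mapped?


The counit epsilon_K: F(U(K)) -> K of the Free-Forgetful adjunction
maps |K| generators of F(U(K)) into K. For K = G x H (the product group),
|G x H| = |G| * |H|.
Total generators mapped = 8 * 3 = 24.

24


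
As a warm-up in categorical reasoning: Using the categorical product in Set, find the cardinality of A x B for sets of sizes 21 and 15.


In Set, the product A x B is the Cartesian product.
By the universal property, |A x B| = |A| * |B|.
|A x B| = 21 * 15 = 315

315


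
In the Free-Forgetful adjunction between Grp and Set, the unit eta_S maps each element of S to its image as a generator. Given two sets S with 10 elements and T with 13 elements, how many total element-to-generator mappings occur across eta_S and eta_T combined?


The unit eta_X: X -> U(F(X)) of the Free-Forgetful adjunction
maps each element of X to a generator of F(X). For X = S + T (disjoint
union in Set), |S + T| = |S| + |T|.
Total mappings = 10 + 13 = 23.

23


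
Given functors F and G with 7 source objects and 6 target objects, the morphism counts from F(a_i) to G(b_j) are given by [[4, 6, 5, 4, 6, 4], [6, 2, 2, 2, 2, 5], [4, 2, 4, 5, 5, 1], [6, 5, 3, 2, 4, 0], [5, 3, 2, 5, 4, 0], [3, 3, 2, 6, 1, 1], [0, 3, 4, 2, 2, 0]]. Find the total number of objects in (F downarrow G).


Objects of (F downarrow G) are triples (a, b, h: F(a)->G(b)).
The count equals the sum of all entries in the hom-matrix.
sum(row 0) = 29
sum(row 1) = 19
sum(row 2) = 21
sum(row 3) = 20
sum(row 4) = 19
sum(row 5) = 16
sum(row 6) = 11
Grand total = 135

135


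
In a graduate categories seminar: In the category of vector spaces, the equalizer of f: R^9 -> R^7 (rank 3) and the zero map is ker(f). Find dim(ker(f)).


The equalizer of f and the zero map is ker(f).
By the rank-nullity theorem: dim(ker(f)) = dim(domain) - rank(f).
dim(ker(f)) = 9 - 3 = 6

6


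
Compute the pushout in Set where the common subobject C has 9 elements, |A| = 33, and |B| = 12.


The pushout A +_C B identifies the images of C in A and B.
|A +_C B| = |A| + |B| - |C| (for injections).
= 33 + 12 - 9 = 36

36


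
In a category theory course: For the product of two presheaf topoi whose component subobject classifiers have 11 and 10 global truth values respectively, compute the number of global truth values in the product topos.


In a product of presheaf topoi E_1 x E_2, the subobject classifier
is Omega = Omega_1 x Omega_2 (componentwise), so
|Omega(top)| = |Omega_1(top_1)| * |Omega_2(top_2)|.
= 11 * 10 = 110.

110


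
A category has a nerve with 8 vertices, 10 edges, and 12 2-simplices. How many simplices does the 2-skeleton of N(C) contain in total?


The 2-skeleton of the nerve N(C) consists of simplices in dimensions 0, 1, 2:
  |N(C)_0| = 8 (objects)
  |N(C)_1| = 10 (morphisms)
  |N(C)_2| = 12 (composable pairs)
Total = 8 + 10 + 12 = 30

30


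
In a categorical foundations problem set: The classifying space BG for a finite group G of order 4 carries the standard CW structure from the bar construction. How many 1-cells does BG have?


In the bar-construction CW model of BG, the n-cells are indexed by
n-tuples [g_1|...|g_n] of non-identity elements of G (degenerate
simplices with some g_i = e do not contribute cells), so there are
(|G| - 1)^n n-cells.
For dim = 1 with |G| = 4:
cells = (4 - 1)^1 = 3^1 = 3

3


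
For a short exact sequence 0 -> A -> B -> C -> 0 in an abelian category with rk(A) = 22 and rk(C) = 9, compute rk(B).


For a short exact sequence 0 -> A -> B -> C -> 0,
rank is additive: rank(B) = rank(A) + rank(C).
rank(B) = 22 + 9 = 31

31


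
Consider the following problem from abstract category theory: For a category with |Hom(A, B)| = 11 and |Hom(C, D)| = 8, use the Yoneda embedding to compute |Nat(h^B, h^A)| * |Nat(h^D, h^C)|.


By the Yoneda lemma, Nat(h^B, h^A) is isomorphic to Hom(A, B),
so |Nat(h^B, h^A)| = |Hom(A, B)| and |Nat(h^D, h^C)| = |Hom(C, D)|.
|Hom(A, B)| = 11, |Hom(C, D)| = 8.
|Nat(h^B, h^A) x Nat(h^D, h^C)| = 11 * 8 = 88

88


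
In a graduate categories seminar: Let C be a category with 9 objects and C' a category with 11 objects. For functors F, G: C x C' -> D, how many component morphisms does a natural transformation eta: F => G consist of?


A natural transformation eta: F => G assigns one component morphism per
object of the domain category.
The domain is the product category C x C', so
|Ob(C x C')| = |Ob(C)| * |Ob(C')| = 9 * 11 = 99.
Therefore eta has 99 component morphisms.

99


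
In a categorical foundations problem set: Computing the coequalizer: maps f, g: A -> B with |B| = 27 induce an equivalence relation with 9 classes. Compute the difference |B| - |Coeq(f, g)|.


The coequalizer Coeq(f, g) = B / ~ has one element per equivalence class.
|B| = 27, |Coeq(f, g)| = 9.
|B| - |Coeq(f, g)| = 27 - 9 = 18.

18


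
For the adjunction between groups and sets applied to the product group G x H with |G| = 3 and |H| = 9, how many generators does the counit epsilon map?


The counit epsilon_K: F(U(K)) -> K of the Free-Forgetful adjunction
maps |K| generators of F(U(K)) into K. For K = G x H (the product group),
|G x H| = |G| * |H|.
Total generators mapped = 3 * 9 = 27.

27


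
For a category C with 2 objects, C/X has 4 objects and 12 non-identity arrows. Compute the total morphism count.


In the slice category C/X, objects are morphisms to X.
Identity morphisms: 4 (one per object of C/X).
Non-identity morphisms: 12.
Total = 4 + 12 = 16

16


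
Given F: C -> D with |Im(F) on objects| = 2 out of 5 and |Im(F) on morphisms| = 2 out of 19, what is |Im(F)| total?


The image of F consists of distinct objects and distinct morphisms.
|Im(F)| on objects = 2
|Im(F)| on morphisms = 2
Total image cardinality = 2 + 2 = 4

4


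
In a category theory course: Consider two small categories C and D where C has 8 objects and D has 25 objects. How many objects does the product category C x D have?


The product category C x D has objects that are pairs (c, d).
Number of pairs = |Ob(C)| * |Ob(D)| = 8 * 25 = 200

200


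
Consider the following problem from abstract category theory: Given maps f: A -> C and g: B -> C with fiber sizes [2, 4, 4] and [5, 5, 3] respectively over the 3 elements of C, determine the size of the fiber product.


The pullback A x_C B consists of pairs (a, b) with f(a) = g(b).
For each element c in C, the fiber product has |f^-1(c)| * |g^-1(c)| elements.
Summing over C: 2 * 5 + 4 * 5 + 4 * 3
= 10 + 20 + 12 = 42

42


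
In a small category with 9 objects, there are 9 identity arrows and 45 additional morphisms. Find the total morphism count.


Each object has an identity morphism, giving 9 identities.
Adding the 45 non-identity morphisms:
Total = 9 + 45 = 54

54


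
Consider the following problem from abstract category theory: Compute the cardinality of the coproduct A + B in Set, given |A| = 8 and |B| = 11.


In Set, the coproduct A + B is the disjoint union.
|A + B| = |A| + |B| = 8 + 11 = 19

19


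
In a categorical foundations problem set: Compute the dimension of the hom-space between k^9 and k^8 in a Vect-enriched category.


In Vect-enriched categories, Hom(k^n, k^m) is the space of m x n matrices.
dim(Hom(k^9, k^8)) = 8 * 9 = 72

72


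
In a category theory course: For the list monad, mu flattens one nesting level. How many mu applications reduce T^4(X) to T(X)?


Each application of mu: T^2 -> T removes one layer of nesting.
Starting at depth 4 (i.e., T^4(X)), we need to reach T(X).
Number of mu applications = 4 - 1 = 3

3


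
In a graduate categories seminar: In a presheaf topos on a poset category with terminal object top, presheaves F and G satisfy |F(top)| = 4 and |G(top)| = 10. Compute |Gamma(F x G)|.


Global sections of a presheaf on a poset with terminal top satisfy
Gamma(H) ~ H(top). Presheaves admit pointwise products, so
(F x G)(top) = F(top) x G(top) (Cartesian product).
|Gamma(F x G)| = |F(top)| * |G(top)| = 4 * 10 = 40.

40


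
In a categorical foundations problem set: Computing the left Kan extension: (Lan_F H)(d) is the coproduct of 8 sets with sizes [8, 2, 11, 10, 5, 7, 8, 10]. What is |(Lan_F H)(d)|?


Pointwise, the left Kan extension (Lan_F H)(d) is the colimit, indexed
by the comma category (F downarrow d), of H composed with the
projection (F downarrow d) -> C. Here that colimit is given
as a coproduct (disjoint union) of sets, so its cardinality is the
sum of the sizes of the summands.
Coproduct of sets with sizes: 8 + 2 + 11 + 10 + 5 + 7 + 8 + 10
= 61

61


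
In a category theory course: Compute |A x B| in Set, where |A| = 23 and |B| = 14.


In Set, the product A x B is the Cartesian product.
By the universal property, |A x B| = |A| * |B|.
|A x B| = 23 * 14 = 322

322


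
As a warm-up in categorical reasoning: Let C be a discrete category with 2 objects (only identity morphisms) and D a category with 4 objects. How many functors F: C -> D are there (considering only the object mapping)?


A functor from a discrete category C to D is determined by
where each object maps. Each of the 2 objects of C can map
to any of the 4 objects of D independently.
Number of functors = 4^2 = 16

16


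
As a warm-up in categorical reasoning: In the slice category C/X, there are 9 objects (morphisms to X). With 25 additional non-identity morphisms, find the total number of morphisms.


In the slice category C/X, objects are morphisms to X.
Identity morphisms: 9 (one per object of C/X).
Non-identity morphisms: 25.
Total = 9 + 25 = 34

34


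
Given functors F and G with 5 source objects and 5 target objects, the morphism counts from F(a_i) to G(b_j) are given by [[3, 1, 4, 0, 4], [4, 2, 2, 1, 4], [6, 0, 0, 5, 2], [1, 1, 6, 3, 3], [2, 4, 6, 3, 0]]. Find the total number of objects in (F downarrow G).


Objects of (F downarrow G) are triples (a, b, h: F(a)->G(b)).
The count equals the sum of all entries in the hom-matrix.
sum(row 0) = 12
sum(row 1) = 13
sum(row 2) = 13
sum(row 3) = 14
sum(row 4) = 15
Grand total = 67

67


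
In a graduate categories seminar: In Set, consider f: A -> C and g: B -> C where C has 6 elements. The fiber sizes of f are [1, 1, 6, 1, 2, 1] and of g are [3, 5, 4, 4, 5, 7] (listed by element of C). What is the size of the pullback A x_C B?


The pullback A x_C B consists of pairs (a, b) with f(a) = g(b).
For each element c in C, the fiber product has |f^-1(c)| * |g^-1(c)| elements.
Summing over C: 1 * 3 + 1 * 5 + 6 * 4 + 1 * 4 + 2 * 5 + 1 * 7
= 3 + 5 + 24 + 4 + 10 + 7 = 53

53


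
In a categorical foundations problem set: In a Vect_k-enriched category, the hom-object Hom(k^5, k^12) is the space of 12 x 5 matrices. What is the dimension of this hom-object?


In Vect-enriched categories, Hom(k^n, k^m) is the space of m x n matrices.
dim(Hom(k^5, k^12)) = 12 * 5 = 60

60


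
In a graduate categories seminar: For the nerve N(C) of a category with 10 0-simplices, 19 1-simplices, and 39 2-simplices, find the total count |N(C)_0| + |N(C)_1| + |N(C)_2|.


The 2-skeleton of the nerve N(C) consists of simplices in dimensions 0, 1, 2:
  |N(C)_0| = 10 (objects)
  |N(C)_1| = 19 (morphisms)
  |N(C)_2| = 39 (composable pairs)
Total = 10 + 19 + 39 = 68

68


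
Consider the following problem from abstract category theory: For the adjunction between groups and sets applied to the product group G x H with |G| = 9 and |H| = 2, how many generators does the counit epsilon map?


The counit epsilon_K: F(U(K)) -> K of the Free-Forgetful adjunction
maps |K| generators of F(U(K)) into K. For K = G x H (the product group),
|G x H| = |G| * |H|.
Total generators mapped = 9 * 2 = 18.

18


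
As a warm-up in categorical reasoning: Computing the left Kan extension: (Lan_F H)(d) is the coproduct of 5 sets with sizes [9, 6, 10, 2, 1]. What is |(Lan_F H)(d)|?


Pointwise, the left Kan extension (Lan_F H)(d) is the colimit, indexed
by the comma category (F downarrow d), of H composed with the
projection (F downarrow d) -> C. Here that colimit is given
as a coproduct (disjoint union) of sets, so its cardinality is the
sum of the sizes of the summands.
Coproduct of sets with sizes: 9 + 6 + 10 + 2 + 1
= 28

28


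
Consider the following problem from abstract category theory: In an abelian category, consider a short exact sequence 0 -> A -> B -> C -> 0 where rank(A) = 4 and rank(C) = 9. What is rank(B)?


For a short exact sequence 0 -> A -> B -> C -> 0,
rank is additive: rank(B) = rank(A) + rank(C).
rank(B) = 4 + 9 = 13

13


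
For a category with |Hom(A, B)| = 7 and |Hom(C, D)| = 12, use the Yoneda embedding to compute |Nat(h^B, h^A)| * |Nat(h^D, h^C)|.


By the Yoneda lemma, Nat(h^B, h^A) is isomorphic to Hom(A, B),
so |Nat(h^B, h^A)| = |Hom(A, B)| and |Nat(h^D, h^C)| = |Hom(C, D)|.
|Hom(A, B)| = 7, |Hom(C, D)| = 12.
|Nat(h^B, h^A) x Nat(h^D, h^C)| = 7 * 12 = 84

84


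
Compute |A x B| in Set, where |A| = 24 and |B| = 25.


In Set, the product A x B is the Cartesian product.
By the universal property, |A x B| = |A| * |B|.
|A x B| = 24 * 25 = 600

600


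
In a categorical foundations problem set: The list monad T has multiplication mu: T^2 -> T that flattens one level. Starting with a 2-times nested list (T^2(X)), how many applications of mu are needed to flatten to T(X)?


Each application of mu: T^2 -> T removes one layer of nesting.
Starting at depth 2 (i.e., T^2(X)), we need to reach T(X).
Number of mu applications = 2 - 1 = 1

1


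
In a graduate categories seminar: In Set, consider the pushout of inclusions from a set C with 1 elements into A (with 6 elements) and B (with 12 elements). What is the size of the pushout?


The pushout A +_C B identifies the images of C in A and B.
|A +_C B| = |A| + |B| - |C| (for injections).
= 6 + 12 - 1 = 17

17


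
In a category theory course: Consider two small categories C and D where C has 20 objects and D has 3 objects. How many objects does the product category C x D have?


The product category C x D has objects that are pairs (c, d).
Number of pairs = |Ob(C)| * |Ob(D)| = 20 * 3 = 60

60


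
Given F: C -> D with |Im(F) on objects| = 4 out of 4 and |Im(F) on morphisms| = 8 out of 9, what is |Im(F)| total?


The image of F consists of distinct objects and distinct morphisms.
|Im(F)| on objects = 4
|Im(F)| on morphisms = 8
Total image cardinality = 4 + 8 = 12

12


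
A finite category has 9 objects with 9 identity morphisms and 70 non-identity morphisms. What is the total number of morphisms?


Each object has an identity morphism, giving 9 identities.
Adding the 70 non-identity morphisms:
Total = 9 + 70 = 79

79


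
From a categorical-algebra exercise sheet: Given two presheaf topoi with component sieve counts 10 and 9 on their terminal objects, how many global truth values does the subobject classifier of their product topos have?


In a product of presheaf topoi E_1 x E_2, the subobject classifier
is Omega = Omega_1 x Omega_2 (componentwise), so
|Omega(top)| = |Omega_1(top_1)| * |Omega_2(top_2)|.
= 10 * 9 = 90.

90


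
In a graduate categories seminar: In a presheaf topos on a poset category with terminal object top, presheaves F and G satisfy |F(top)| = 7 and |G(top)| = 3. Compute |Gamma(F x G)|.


Global sections of a presheaf on a poset with terminal top satisfy
Gamma(H) ~ H(top). Presheaves admit pointwise products, so
(F x G)(top) = F(top) x G(top) (Cartesian product).
|Gamma(F x G)| = |F(top)| * |G(top)| = 7 * 3 = 21.

21


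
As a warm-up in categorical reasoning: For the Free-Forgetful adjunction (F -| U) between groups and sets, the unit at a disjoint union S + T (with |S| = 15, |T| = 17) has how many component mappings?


The unit eta_X: X -> U(F(X)) of the Free-Forgetful adjunction
maps each element of X to a generator of F(X). For X = S + T (disjoint
union in Set), |S + T| = |S| + |T|.
Total mappings = 15 + 17 = 32.

32


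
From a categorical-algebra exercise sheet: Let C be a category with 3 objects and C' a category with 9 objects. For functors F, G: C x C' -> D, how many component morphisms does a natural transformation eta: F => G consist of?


A natural transformation eta: F => G assigns one component morphism per
object of the domain category.
The domain is the product category C x C', so
|Ob(C x C')| = |Ob(C)| * |Ob(C')| = 3 * 9 = 27.
Therefore eta has 27 component morphisms.

27


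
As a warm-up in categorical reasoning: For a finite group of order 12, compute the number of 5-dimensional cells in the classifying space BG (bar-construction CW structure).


In the bar-construction CW model of BG, the n-cells are indexed by
n-tuples [g_1|...|g_n] of non-identity elements of G (degenerate
simplices with some g_i = e do not contribute cells), so there are
(|G| - 1)^n n-cells.
For dim = 5 with |G| = 12:
cells = (12 - 1)^5 = 11^5 = 161051

161051


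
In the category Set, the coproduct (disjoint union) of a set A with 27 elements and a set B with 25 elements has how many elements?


In Set, the coproduct A + B is the disjoint union.
|A + B| = |A| + |B| = 27 + 25 = 52

52


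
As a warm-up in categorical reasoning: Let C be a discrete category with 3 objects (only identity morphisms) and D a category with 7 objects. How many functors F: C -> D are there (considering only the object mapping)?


A functor from a discrete category C to D is determined by
where each object maps. Each of the 3 objects of C can map
to any of the 7 objects of D independently.
Number of functors = 7^3 = 343

343


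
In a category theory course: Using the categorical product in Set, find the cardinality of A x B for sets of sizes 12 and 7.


In Set, the product A x B is the Cartesian product.
By the universal property, |A x B| = |A| * |B|.
|A x B| = 12 * 7 = 84

84


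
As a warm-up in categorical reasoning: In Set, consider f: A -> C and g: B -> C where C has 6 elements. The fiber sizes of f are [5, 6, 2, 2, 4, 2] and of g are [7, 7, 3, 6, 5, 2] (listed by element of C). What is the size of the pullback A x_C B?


The pullback A x_C B consists of pairs (a, b) with f(a) = g(b).
For each element c in C, the fiber product has |f^-1(c)| * |g^-1(c)| elements.
Summing over C: 5 * 7 + 6 * 7 + 2 * 3 + 2 * 6 + 4 * 5 + 2 * 2
= 35 + 42 + 6 + 12 + 20 + 4 = 119

119


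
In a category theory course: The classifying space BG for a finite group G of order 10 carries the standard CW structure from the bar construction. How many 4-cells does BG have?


In the bar-construction CW model of BG, the n-cells are indexed by
n-tuples [g_1|...|g_n] of non-identity elements of G (degenerate
simplices with some g_i = e do not contribute cells), so there are
(|G| - 1)^n n-cells.
For dim = 4 with |G| = 10:
cells = (10 - 1)^4 = 9^4 = 6561

6561


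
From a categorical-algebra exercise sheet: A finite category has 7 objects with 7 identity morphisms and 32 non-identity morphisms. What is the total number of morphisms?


Each object has an identity morphism, giving 7 identities.
Adding the 32 non-identity morphisms:
Total = 7 + 32 = 39

39


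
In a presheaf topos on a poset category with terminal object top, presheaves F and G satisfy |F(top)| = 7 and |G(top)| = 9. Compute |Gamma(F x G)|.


Global sections of a presheaf on a poset with terminal top satisfy
Gamma(H) ~ H(top). Presheaves admit pointwise products, so
(F x G)(top) = F(top) x G(top) (Cartesian product).
|Gamma(F x G)| = |F(top)| * |G(top)| = 7 * 9 = 63.

63


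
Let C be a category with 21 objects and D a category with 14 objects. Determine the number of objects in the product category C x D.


The product category C x D has objects that are pairs (c, d).
Number of pairs = |Ob(C)| * |Ob(D)| = 21 * 14 = 294

294


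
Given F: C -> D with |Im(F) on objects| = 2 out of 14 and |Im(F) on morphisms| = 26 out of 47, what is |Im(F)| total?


The image of F consists of distinct objects and distinct morphisms.
|Im(F)| on objects = 2
|Im(F)| on morphisms = 26
Total image cardinality = 2 + 26 = 28

28


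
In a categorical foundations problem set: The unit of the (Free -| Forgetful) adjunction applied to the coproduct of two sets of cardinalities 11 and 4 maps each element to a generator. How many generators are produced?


The unit eta_X: X -> U(F(X)) of the Free-Forgetful adjunction
maps each element of X to a generator of F(X). For X = S + T (disjoint
union in Set), |S + T| = |S| + |T|.
Total mappings = 11 + 4 = 15.

15


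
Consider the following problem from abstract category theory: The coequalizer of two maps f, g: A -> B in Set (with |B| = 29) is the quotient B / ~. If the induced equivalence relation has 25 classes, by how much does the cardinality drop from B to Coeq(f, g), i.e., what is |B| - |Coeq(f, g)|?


The coequalizer Coeq(f, g) = B / ~ has one element per equivalence class.
|B| = 29, |Coeq(f, g)| = 25.
|B| - |Coeq(f, g)| = 29 - 25 = 4.

4


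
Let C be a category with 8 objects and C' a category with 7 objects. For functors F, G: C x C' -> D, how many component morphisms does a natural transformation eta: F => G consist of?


A natural transformation eta: F => G assigns one component morphism per
object of the domain category.
The domain is the product category C x C', so
|Ob(C x C')| = |Ob(C)| * |Ob(C')| = 8 * 7 = 56.
Therefore eta has 56 component morphisms.

56


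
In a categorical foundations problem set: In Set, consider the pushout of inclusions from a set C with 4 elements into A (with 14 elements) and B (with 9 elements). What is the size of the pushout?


The pushout A +_C B identifies the images of C in A and B.
|A +_C B| = |A| + |B| - |C| (for injections).
= 14 + 9 - 4 = 19

19


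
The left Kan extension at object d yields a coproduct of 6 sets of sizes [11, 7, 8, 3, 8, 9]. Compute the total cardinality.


Pointwise, the left Kan extension (Lan_F H)(d) is the colimit, indexed
by the comma category (F downarrow d), of H composed with the
projection (F downarrow d) -> C. Here that colimit is given
as a coproduct (disjoint union) of sets, so its cardinality is the
sum of the sizes of the summands.
Coproduct of sets with sizes: 11 + 7 + 8 + 3 + 8 + 9
= 46

46


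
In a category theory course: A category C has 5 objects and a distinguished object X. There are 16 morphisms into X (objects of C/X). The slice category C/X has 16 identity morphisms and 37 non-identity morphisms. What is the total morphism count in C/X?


In the slice category C/X, objects are morphisms to X.
Identity morphisms: 16 (one per object of C/X).
Non-identity morphisms: 37.
Total = 16 + 37 = 53

53


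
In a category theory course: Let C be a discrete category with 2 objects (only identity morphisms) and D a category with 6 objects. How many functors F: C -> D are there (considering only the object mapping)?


A functor from a discrete category C to D is determined by
where each object maps. Each of the 2 objects of C can map
to any of the 6 objects of D independently.
Number of functors = 6^2 = 36

36


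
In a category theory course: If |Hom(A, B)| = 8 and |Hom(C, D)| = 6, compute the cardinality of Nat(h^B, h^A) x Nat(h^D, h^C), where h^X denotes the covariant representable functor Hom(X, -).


By the Yoneda lemma, Nat(h^B, h^A) is isomorphic to Hom(A, B),
so |Nat(h^B, h^A)| = |Hom(A, B)| and |Nat(h^D, h^C)| = |Hom(C, D)|.
|Hom(A, B)| = 8, |Hom(C, D)| = 6.
|Nat(h^B, h^A) x Nat(h^D, h^C)| = 8 * 6 = 48

48


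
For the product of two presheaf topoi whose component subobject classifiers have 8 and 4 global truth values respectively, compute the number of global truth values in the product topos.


In a product of presheaf topoi E_1 x E_2, the subobject classifier
is Omega = Omega_1 x Omega_2 (componentwise), so
|Omega(top)| = |Omega_1(top_1)| * |Omega_2(top_2)|.
= 8 * 4 = 32.

32


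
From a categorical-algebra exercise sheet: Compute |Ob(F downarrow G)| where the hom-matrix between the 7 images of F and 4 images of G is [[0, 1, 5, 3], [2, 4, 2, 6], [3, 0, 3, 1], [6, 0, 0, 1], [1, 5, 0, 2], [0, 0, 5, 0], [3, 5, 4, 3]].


Objects of (F downarrow G) are triples (a, b, h: F(a)->G(b)).
The count equals the sum of all entries in the hom-matrix.
sum(row 0) = 9
sum(row 1) = 14
sum(row 2) = 7
sum(row 3) = 7
sum(row 4) = 8
sum(row 5) = 5
sum(row 6) = 15
Grand total = 65

65


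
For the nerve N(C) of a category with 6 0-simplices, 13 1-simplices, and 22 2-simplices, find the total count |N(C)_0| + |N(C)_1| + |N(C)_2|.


The 2-skeleton of the nerve N(C) consists of simplices in dimensions 0, 1, 2:
  |N(C)_0| = 6 (objects)
  |N(C)_1| = 13 (morphisms)
  |N(C)_2| = 22 (composable pairs)
Total = 6 + 13 + 22 = 41

41


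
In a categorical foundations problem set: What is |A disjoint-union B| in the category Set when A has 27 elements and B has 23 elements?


In Set, the coproduct A + B is the disjoint union.
|A + B| = |A| + |B| = 27 + 23 = 50

50


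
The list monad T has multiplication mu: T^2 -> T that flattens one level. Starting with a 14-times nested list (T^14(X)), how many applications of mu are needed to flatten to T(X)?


Each application of mu: T^2 -> T removes one layer of nesting.
Starting at depth 14 (i.e., T^14(X)), we need to reach T(X).
Number of mu applications = 14 - 1 = 13

13


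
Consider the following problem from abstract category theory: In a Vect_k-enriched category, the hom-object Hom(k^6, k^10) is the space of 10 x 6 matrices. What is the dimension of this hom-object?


In Vect-enriched categories, Hom(k^n, k^m) is the space of m x n matrices.
dim(Hom(k^6, k^10)) = 10 * 6 = 60

60


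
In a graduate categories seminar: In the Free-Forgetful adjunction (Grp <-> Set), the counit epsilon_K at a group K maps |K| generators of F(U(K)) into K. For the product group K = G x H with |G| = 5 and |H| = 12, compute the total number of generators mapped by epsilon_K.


The counit epsilon_K: F(U(K)) -> K of the Free-Forgetful adjunction
maps |K| generators of F(U(K)) into K. For K = G x H (the product group),
|G x H| = |G| * |H|.
Total generators mapped = 5 * 12 = 60.

60


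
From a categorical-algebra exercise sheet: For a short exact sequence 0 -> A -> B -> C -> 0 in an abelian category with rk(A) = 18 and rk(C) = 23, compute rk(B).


For a short exact sequence 0 -> A -> B -> C -> 0,
rank is additive: rank(B) = rank(A) + rank(C).
rank(B) = 18 + 23 = 41

41


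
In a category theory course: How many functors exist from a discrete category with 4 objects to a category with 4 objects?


A functor from a discrete category C to D is determined by
where each object maps. Each of the 4 objects of C can map
to any of the 4 objects of D independently.
Number of functors = 4^4 = 256

256


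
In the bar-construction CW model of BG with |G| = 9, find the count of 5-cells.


In the bar-construction CW model of BG, the n-cells are indexed by
n-tuples [g_1|...|g_n] of non-identity elements of G (degenerate
simplices with some g_i = e do not contribute cells), so there are
(|G| - 1)^n n-cells.
For dim = 5 with |G| = 9:
cells = (9 - 1)^5 = 8^5 = 32768

32768


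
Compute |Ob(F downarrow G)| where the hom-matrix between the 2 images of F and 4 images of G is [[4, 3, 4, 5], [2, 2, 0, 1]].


Objects of (F downarrow G) are triples (a, b, h: F(a)->G(b)).
The count equals the sum of all entries in the hom-matrix.
sum(row 0) = 16
sum(row 1) = 5
Grand total = 21

21


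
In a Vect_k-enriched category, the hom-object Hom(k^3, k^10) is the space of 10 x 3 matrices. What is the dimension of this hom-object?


In Vect-enriched categories, Hom(k^n, k^m) is the space of m x n matrices.
dim(Hom(k^3, k^10)) = 10 * 3 = 30

30


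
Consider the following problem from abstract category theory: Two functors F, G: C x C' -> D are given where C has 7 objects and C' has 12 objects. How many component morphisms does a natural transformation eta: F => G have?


A natural transformation eta: F => G assigns one component morphism per
object of the domain category.
The domain is the product category C x C', so
|Ob(C x C')| = |Ob(C)| * |Ob(C')| = 7 * 12 = 84.
Therefore eta has 84 component morphisms.

84


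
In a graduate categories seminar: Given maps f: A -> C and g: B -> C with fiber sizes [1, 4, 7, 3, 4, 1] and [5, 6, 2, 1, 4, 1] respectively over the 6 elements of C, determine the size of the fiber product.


The pullback A x_C B consists of pairs (a, b) with f(a) = g(b).
For each element c in C, the fiber product has |f^-1(c)| * |g^-1(c)| elements.
Summing over C: 1 * 5 + 4 * 6 + 7 * 2 + 3 * 1 + 4 * 4 + 1 * 1
= 5 + 24 + 14 + 3 + 16 + 1 = 63

63


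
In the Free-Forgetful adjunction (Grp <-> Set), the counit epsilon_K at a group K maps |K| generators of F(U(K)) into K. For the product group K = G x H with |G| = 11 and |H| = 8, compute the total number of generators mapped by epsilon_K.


The counit epsilon_K: F(U(K)) -> K of the Free-Forgetful adjunction
maps |K| generators of F(U(K)) into K. For K = G x H (the product group),
|G x H| = |G| * |H|.
Total generators mapped = 11 * 8 = 88.

88


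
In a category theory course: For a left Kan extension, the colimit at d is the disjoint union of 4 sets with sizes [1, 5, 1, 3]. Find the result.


Pointwise, the left Kan extension (Lan_F H)(d) is the colimit, indexed
by the comma category (F downarrow d), of H composed with the
projection (F downarrow d) -> C. Here that colimit is given
as a coproduct (disjoint union) of sets, so its cardinality is the
sum of the sizes of the summands.
Coproduct of sets with sizes: 1 + 5 + 1 + 3
= 10

10


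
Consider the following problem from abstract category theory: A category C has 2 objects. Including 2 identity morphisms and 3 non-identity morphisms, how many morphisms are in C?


Each object has an identity morphism, giving 2 identities.
Adding the 3 non-identity morphisms:
Total = 2 + 3 = 5

5


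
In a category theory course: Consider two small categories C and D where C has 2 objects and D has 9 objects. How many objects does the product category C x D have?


The product category C x D has objects that are pairs (c, d).
Number of pairs = |Ob(C)| * |Ob(D)| = 2 * 9 = 18

18


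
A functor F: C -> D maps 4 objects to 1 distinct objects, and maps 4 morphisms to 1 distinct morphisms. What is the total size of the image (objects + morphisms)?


The image of F consists of distinct objects and distinct morphisms.
|Im(F)| on objects = 1
|Im(F)| on morphisms = 1
Total image cardinality = 1 + 1 = 2

2


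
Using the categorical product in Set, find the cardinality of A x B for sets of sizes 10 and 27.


In Set, the product A x B is the Cartesian product.
By the universal property, |A x B| = |A| * |B|.
|A x B| = 10 * 27 = 270

270


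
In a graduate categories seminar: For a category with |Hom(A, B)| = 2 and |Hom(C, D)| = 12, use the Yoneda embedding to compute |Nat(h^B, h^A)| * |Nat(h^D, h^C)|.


By the Yoneda lemma, Nat(h^B, h^A) is isomorphic to Hom(A, B),
so |Nat(h^B, h^A)| = |Hom(A, B)| and |Nat(h^D, h^C)| = |Hom(C, D)|.
|Hom(A, B)| = 2, |Hom(C, D)| = 12.
|Nat(h^B, h^A) x Nat(h^D, h^C)| = 2 * 12 = 24

24


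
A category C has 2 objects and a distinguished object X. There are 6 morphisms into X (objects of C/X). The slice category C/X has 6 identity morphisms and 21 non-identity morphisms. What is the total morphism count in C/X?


In the slice category C/X, objects are morphisms to X.
Identity morphisms: 6 (one per object of C/X).
Non-identity morphisms: 21.
Total = 6 + 21 = 27

27


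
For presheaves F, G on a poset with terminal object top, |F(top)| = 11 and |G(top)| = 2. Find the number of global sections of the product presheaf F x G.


Global sections of a presheaf on a poset with terminal top satisfy
Gamma(H) ~ H(top). Presheaves admit pointwise products, so
(F x G)(top) = F(top) x G(top) (Cartesian product).
|Gamma(F x G)| = |F(top)| * |G(top)| = 11 * 2 = 22.

22


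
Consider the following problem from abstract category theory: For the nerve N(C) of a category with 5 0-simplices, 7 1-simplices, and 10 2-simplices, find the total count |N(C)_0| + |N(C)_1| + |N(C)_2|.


The 2-skeleton of the nerve N(C) consists of simplices in dimensions 0, 1, 2:
  |N(C)_0| = 5 (objects)
  |N(C)_1| = 7 (morphisms)
  |N(C)_2| = 10 (composable pairs)
Total = 5 + 7 + 10 = 22

22
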